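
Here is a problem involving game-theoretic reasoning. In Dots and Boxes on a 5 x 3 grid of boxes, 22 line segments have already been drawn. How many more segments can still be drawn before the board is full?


Grid: 5 x 3 boxes, i.e. 6 rows and 4 columns of dots.
Horizontal edges: (rows + 1) * cols = 6 * 3 = 18
Vertical edges: rows * (cols + 1) = 5 * 4 = 20
Total edges: 18 + 20 = 38
Edges drawn: 22
Remaining: 38 - 22 = 16

16


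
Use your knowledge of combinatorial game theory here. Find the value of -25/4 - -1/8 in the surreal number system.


x = -25/4, y = -1/8
Converting to common denominator: 8
x = -50/8, y = -1/8
x - y = -25/4 - -1/8 = -49/8

-49/8


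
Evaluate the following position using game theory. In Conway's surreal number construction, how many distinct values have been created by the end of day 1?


Day 0: {|} = 0 is born. Count = 1.
Day n: the number of surreal numbers born by day n is 2^(n+1) - 1.
By day 0: 2^1 - 1 = 1
By day 1: 2^2 - 1 = 3
By day 1: 3 surreal numbers.

3


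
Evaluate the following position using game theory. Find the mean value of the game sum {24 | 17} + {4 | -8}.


G1 = {24 | 17}, G2 = {4 | -8}
Each is a switch {a | b} with numbers a > b; its mean value is (a + b)/2, and mean value is additive over game sums: m(G1 + G2) = m(G1) + m(G2).
Mean of G1 = (24 + (17))/2 = 41/2 = 41/2
Mean of G2 = (4 + (-8))/2 = -4/2 = -2
Mean of G1 + G2 = 41/2 + -2 = 37/2

37/2


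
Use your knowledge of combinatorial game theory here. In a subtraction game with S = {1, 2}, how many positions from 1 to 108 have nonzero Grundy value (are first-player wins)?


Subtraction set S = {1, 2}, so G(n) = n mod 3.
G(n) = 0 when n is a multiple of 3.
Multiples of 3 in [1, 108]: 36
N-positions (nonzero Grundy) = 108 - 36 = 72

72


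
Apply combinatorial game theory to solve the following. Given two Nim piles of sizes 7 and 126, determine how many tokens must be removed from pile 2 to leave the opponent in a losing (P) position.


Piles: 7 and 126
Current XOR: 7 XOR 126 = 121 (non-zero, so this is an N-position).
To make the XOR zero, we need to find a move that balances the piles.
For pile 2 (size 126): target = 126 XOR 121 = 7
We reduce pile 2 from 126 to 7.
Tokens removed: 126 - 7 = 119
Verification: 7 XOR 7 = 0

119


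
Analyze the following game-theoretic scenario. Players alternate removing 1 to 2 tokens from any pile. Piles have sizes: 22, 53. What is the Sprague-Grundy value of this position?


Subtraction set: {1, 2}
For this subtraction set, G(n) = n mod 3 (period = max + 1 = 3).
Pile 1 (size 22): G(22) = 22 mod 3 = 1
Pile 2 (size 53): G(53) = 53 mod 3 = 2
Total Grundy value = XOR of all: 1 XOR 2 = 3

3


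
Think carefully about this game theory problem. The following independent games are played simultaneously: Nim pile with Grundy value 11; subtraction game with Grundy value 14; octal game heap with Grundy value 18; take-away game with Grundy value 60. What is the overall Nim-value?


By the Sprague-Grundy theorem, the Grundy value of a sum of games is the XOR of individual Grundy values.
Nim pile: Grundy value = 11. Running XOR: 0 XOR 11 = 11
subtraction game: Grundy value = 14. Running XOR: 11 XOR 14 = 5
octal game heap: Grundy value = 18. Running XOR: 5 XOR 18 = 23
take-away game: Grundy value = 60. Running XOR: 23 XOR 60 = 43
The combined Grundy value is 43.

43


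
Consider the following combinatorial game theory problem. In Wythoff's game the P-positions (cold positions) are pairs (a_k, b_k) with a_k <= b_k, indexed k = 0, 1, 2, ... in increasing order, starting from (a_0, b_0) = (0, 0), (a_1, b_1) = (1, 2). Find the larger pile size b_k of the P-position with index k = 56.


By Wythoff's theorem, a_k = floor(k * phi) and b_k = floor(k * phi^2) = a_k + k, where phi = (1 + sqrt(5))/2 is the golden ratio.
phi = (1 + sqrt(5))/2 = 1.618034
phi^2 = phi + 1 = 2.618034
k = 56
k * phi^2 = 56 * 2.618034 = 146.609903
b_56 = floor(k * phi^2) = 146 (check: a_56 + k = 90 + 56 = 146)

146


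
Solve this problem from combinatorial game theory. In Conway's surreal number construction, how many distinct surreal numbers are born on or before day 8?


Day 0: {|} = 0 is born. Count = 1.
Day n: the number of surreal numbers born by day n is 2^(n+1) - 1.
By day 0: 2^1 - 1 = 1
By day 1: 2^2 - 1 = 3
By day 2: 2^3 - 1 = 7
By day 3: 2^4 - 1 = 15
By day 4: 2^5 - 1 = 31
By day 5: 2^6 - 1 = 63
By day 6: 2^7 - 1 = 127
By day 7: 2^8 - 1 = 255
By day 8: 2^9 - 1 = 511
By day 8: 511 surreal numbers.

511


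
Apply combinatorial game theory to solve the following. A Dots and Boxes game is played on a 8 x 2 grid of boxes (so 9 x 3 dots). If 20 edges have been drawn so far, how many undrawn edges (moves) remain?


Grid: 8 x 2 boxes, i.e. 9 rows and 3 columns of dots.
Horizontal edges: (rows + 1) * cols = 9 * 2 = 18
Vertical edges: rows * (cols + 1) = 8 * 3 = 24
Total edges: 18 + 24 = 42
Edges drawn: 20
Remaining: 42 - 20 = 22

22


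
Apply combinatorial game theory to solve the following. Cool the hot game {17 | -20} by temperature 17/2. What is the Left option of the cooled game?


Original game: {17 | -20} (a switch {a | b} with a > b).
Cooling by t (for t below the temperature (a - b)/2 = 37/2) taxes each move by t: {a | b} cooled by t is {a - t | b + t}.
Cooling amount: t = 17/2
Cooled Left option: 17 - 17/2 = 17/2
Cooled Right option: -20 + 17/2 = -23/2
Cooled game: {17/2 | -23/2}
Left option = 17/2

17/2


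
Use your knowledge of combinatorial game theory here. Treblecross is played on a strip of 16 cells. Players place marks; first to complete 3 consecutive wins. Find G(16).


Treblecross: place X on empty cells; 3-in-a-row wins.
Playing within two cells of an existing X lets the opponent win at once, so sensible play treats the cells i-2..i+2 around each X as dead. The player left with no safe cell loses, so this is a normal-play take-away game on strips of safe cells.
Placing X at cell i (0-indexed) of a strip of k safe cells leaves independent strips of sizes max(0, i-2) and max(0, k-i-3). Hence G(k) = mex{ G(max(0,i-2)) XOR G(max(0,k-i-3)) : 0 <= i < k }, with G(0) = 0.
G(1): splits (0,0):0^0=0 -> mex({0}) = 1
G(2): splits (0,0):0^0=0 -> mex({0}) = 1
G(3): splits (0,0):0^0=0 -> mex({0}) = 1
G(4): splits (0,1):0^1=1 (0,0):0^0=0 -> mex({0, 1}) = 2
G(5): splits (0,2):0^1=1 (0,1):0^1=1 (0,0):0^0=0 -> mex({0, 1}) = 2
G(6) = mex({1}) = 0
G(7) = mex({0, 1, 2}) = 3
G(8) = mex({0, 1, 2}) = 3
G(9) = mex({0, 2}) = 1
G(10) = mex({0, 2, 3}) = 1
G(11) = mex({0, 3}) = 1
G(12) = mex({1, 3}) = 0
G(13) = mex({0, 1, 2, 3}) = 4
G(14) = mex({0, 1, 2}) = 3
G(15) = mex({0, 1, 2}) = 3
G(16) = mex({0, 1, 2, 4}) = 3
Therefore G(16) = 3.

3


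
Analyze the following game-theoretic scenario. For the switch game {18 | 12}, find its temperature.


The game is {18 | 12}, a switch {a | b} with numbers a > b.
Cooling {a | b} by t gives {a - t | b + t}, which stops being hot when a - t = b + t, i.e. at t = (a - b)/2. So the temperature of a switch is (a - b)/2.
Temperature = (Left option - Right option) / 2
= (18 - (12)) / 2
= 6 / 2
= 3

3


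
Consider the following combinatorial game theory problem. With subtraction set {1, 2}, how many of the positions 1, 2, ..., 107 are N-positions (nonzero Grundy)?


Subtraction set S = {1, 2}, so G(n) = n mod 3.
G(n) = 0 when n is a multiple of 3.
Multiples of 3 in [1, 107]: 35
N-positions (nonzero Grundy) = 107 - 35 = 72

72


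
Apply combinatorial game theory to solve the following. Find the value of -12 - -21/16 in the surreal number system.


x = -12, y = -21/16
Converting to common denominator: 16
x = -192/16, y = -21/16
x - y = -12 - -21/16 = -171/16

-171/16


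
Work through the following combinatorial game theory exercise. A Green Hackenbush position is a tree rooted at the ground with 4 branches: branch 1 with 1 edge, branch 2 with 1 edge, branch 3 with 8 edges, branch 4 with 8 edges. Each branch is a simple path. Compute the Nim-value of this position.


The tree has 4 branches from the ground vertex.
In Green Hackenbush, the Nim-value of a simple path of length k is k.
Branch 1: length 1, Nim-value = 1
Branch 2: length 1, Nim-value = 1
Branch 3: length 8, Nim-value = 8
Branch 4: length 8, Nim-value = 8
Total Nim-value = XOR of all branch values:
0 XOR 1 = 1
1 XOR 1 = 0
0 XOR 8 = 8
8 XOR 8 = 0
Nim-value of the tree = 0

0


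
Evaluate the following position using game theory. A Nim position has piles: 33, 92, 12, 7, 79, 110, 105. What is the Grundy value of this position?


We need the XOR (exclusive or) of all pile sizes.
After XOR-ing pile 1 (size 33): 0 XOR 33 = 33
After XOR-ing pile 2 (size 92): 33 XOR 92 = 125
After XOR-ing pile 3 (size 12): 125 XOR 12 = 113
After XOR-ing pile 4 (size 7): 113 XOR 7 = 118
After XOR-ing pile 5 (size 79): 118 XOR 79 = 57
After XOR-ing pile 6 (size 110): 57 XOR 110 = 87
After XOR-ing pile 7 (size 105): 87 XOR 105 = 62
The Nim-value of this position is 62.

62


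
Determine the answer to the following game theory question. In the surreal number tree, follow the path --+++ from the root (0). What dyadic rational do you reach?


Sign expansion: --+++
Rule: track bounds (lo, hi), initially (-inf, +inf). On '+', the current value becomes lo and we move to the simplest number in (value, hi): value + 1 if hi = +inf, otherwise the midpoint (value + hi)/2. On '-', the current value becomes hi and we move to value - 1 if lo = -inf, otherwise the midpoint (lo + value)/2.
Start at 0.
Step 1: sign = -, move left. Bounds: (-inf, 0). Value = -1
Step 2: sign = -, move left. Bounds: (-inf, -1). Value = -2
Step 3: sign = +, move right. Bounds: (-2, -1). Value = -3/2
Step 4: sign = +, move right. Bounds: (-3/2, -1). Value = -5/4
Step 5: sign = +, move right. Bounds: (-5/4, -1). Value = -9/8
The surreal number with sign expansion --+++ is -9/8.

-9/8


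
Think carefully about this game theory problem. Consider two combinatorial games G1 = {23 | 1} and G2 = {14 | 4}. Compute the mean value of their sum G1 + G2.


G1 = {23 | 1}, G2 = {14 | 4}
Each is a switch {a | b} with numbers a > b; its mean value is (a + b)/2, and mean value is additive over game sums: m(G1 + G2) = m(G1) + m(G2).
Mean of G1 = (23 + (1))/2 = 24/2 = 12
Mean of G2 = (14 + (4))/2 = 18/2 = 9
Mean of G1 + G2 = 12 + 9 = 21

21


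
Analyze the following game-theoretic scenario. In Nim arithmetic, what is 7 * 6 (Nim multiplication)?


Nim multiplication is bilinear over XOR: (u XOR v) * w = (u*w) XOR (v*w).
So we split each operand into its bit components and XOR the pairwise Nim products.
7 = 1 + 2 + 4 (as XOR of powers of 2).
6 = 2 + 4 (as XOR of powers of 2).
Using the standard Nim-product table on single bits:
  2*2 = 3,   2*4 = 8,   2*8 = 12,
  4*4 = 6,   4*8 = 11,  8*8 = 13,
and  1*x = x (identity), k*l = l*k (commutative).
Pairwise Nim products:
  1 * 2 = 2
  1 * 4 = 4
  2 * 2 = 3
  2 * 4 = 8
  4 * 2 = 8
  4 * 4 = 6
XOR them: 2 XOR 4 XOR 3 XOR 8 XOR 8 XOR 6 = 3.
Result: 7 * 6 = 3 (in Nim).

3


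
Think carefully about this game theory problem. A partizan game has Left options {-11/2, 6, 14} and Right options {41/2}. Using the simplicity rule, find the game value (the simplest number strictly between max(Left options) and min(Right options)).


Left options: {-11/2, 6, 14}, max = 14
Right options: {41/2}, min = 41/2
All options are numbers and max(Left) < min(Right), so by the simplicity theorem the value is the simplest (earliest-born) number strictly between 14 and 41/2.
Integers 15 through 20 all lie strictly between 14 and 41/2.
Among integers, the simplest (lowest birthday = smallest |n|; 0 is born on day 0, +-n on day n) is 15.
No non-integer in the interval can be simpler: if x is a non-integer in the interval, then floor(x) or ceil(x) also lies in the interval (the interval contains an integer), and both are proper prefixes of x's sign expansion, i.e. born earlier. So the game value is 15.
Game value = 15

15


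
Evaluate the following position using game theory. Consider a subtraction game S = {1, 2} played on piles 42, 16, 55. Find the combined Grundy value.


Subtraction set: {1, 2}
For this subtraction set, G(n) = n mod 3 (period = max + 1 = 3).
Pile 1 (size 42): G(42) = 42 mod 3 = 0
Pile 2 (size 16): G(16) = 16 mod 3 = 1
Pile 3 (size 55): G(55) = 55 mod 3 = 1
Total Grundy value = XOR of all: 0 XOR 1 XOR 1 = 0

0


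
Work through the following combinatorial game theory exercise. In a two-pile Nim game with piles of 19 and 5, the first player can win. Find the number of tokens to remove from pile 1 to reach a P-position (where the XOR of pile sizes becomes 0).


Piles: 19 and 5
Current XOR: 19 XOR 5 = 22 (non-zero, so this is an N-position).
To make the XOR zero, we need to find a move that balances the piles.
For pile 1 (size 19): target = 19 XOR 22 = 5
We reduce pile 1 from 19 to 5.
Tokens removed: 19 - 5 = 14
Verification: 5 XOR 5 = 0

14


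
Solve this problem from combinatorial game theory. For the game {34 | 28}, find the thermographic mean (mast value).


Game = {34 | 28}, a switch {a | b} with numbers a > b.
Its thermograph has left wall a - t and right wall b + t, which meet at t = (a - b)/2, where both equal (a + b)/2. So the mast (mean value) is at (a + b)/2.
Mean = (34 + (28))/2 = 62/2 = 31

31


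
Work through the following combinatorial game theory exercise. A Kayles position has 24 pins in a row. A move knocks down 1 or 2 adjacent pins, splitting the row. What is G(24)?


Kayles: a move removes 1 or 2 adjacent pins from a contiguous row.
Removing pins from a row of k leaves two independent rows (a, b) with a + b = k - 1 (one pin) or a + b = k - 2 (two pins); an end removal gives a = 0.
By Sprague-Grundy, G(k) = mex{ G(a) XOR G(b) } over all these splits. G(0) = 0.
G(1): splits (0,0):0^0=0 -> mex({0}) = 1
G(2): splits (0,1):0^1=1 (0,0):0^0=0 -> mex({0, 1}) = 2
G(3): splits (0,2):0^2=2 (1,1):1^1=0 (0,1):0^1=1 -> mex({0, 1, 2}) = 3
G(4): splits (0,3):0^3=3 (1,2):1^2=3 (0,2):0^2=2 (1,1):1^1=0 -> mex({0, 2, 3}) = 1
G(5): splits (0,4):0^1=1 (1,3):1^3=2 (2,2):2^2=0 (0,3):0^3=3 (1,2):1^2=3 -> mex({0, 1, 2, 3}) = 4
G(6) = mex({0, 1, 2, 4}) = 3
G(7) = mex({0, 1, 3, 4, 5}) = 2
G(8) = mex({0, 2, 3, 5, 6}) = 1
G(9) = mex({0, 1, 2, 3, 6, 7}) = 4
G(10) = mex({0, 1, 3, 4, 5, 7}) = 2
G(11) = mex({0, 1, 2, 3, 4, 5}) = 6
G(12) = mex({0, 1, 2, 3, 5, 6, 7}) = 4
G(13) = mex({0, 2, 3, 4, 6, 7}) = 1
G(14) = mex({0, 1, 4, 5, 6, 7}) = 2
G(15) = mex({0, 1, 2, 3, 4, 5, 6}) = 7
G(16) = mex({0, 2, 3, 5, 6, 7}) = 1
G(17) = mex({0, 1, 2, 3, 5, 6, 7}) = 4
G(18) = mex({0, 1, 2, 4, 5, 6}) = 3
G(19) = mex({0, 1, 3, 4, 5, 7}) = 2
G(20) = mex({0, 2, 3, 4, 5, 6, 7}) = 1
G(21) = mex({0, 1, 2, 3, 5, 6, 7}) = 4
G(22) = mex({0, 1, 2, 3, 4, 5, 7}) = 6
G(23) = mex({0, 1, 2, 3, 4, 5, 6}) = 7
G(24) = mex({0, 1, 2, 3, 5, 6, 7}) = 4
Therefore G(24) = 4.

4


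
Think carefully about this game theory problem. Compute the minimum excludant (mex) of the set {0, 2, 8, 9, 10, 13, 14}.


Set = {0, 2, 8, 9, 10, 13, 14}
0 is in the set.
1 is NOT in the set. This is the mex.
mex = 1

1


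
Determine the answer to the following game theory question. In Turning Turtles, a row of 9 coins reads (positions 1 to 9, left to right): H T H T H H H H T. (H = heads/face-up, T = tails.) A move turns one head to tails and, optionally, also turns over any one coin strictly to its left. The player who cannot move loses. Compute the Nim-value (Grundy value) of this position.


Coins: H T H T H H H H T
Key fact: a single head at position k behaves exactly like a Nim heap of size k (turning it to T and optionally flipping a coin at j < k corresponds to moving the heap from k to j, or to 0), and heads combine as a disjunctive sum (two heads at the same place would cancel, matching j XOR j = 0). So the Nim-value is the XOR of the 1-indexed positions of the heads.
Face-up positions (1-indexed): [1, 3, 5, 6, 7, 8]
XOR 0 with 1: 0 XOR 1 = 1
XOR 1 with 3: 1 XOR 3 = 2
XOR 2 with 5: 2 XOR 5 = 7
XOR 7 with 6: 7 XOR 6 = 1
XOR 1 with 7: 1 XOR 7 = 6
XOR 6 with 8: 6 XOR 8 = 14
Nim-value = 14

14


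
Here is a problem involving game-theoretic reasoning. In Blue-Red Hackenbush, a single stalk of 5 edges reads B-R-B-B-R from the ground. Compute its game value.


Edges (from ground): B-R-B-B-R
By Berlekamp's sign-expansion rule, a Blue-Red Hackenbush stalk has the value of the surreal number whose sign sequence is the edge sequence with B -> + and R -> -.
Sign sequence: +-++-
Trace the sign expansion in the surreal number tree, starting from 0:
Edge 1: B (sign +) -> bounds (0, +inf), value = 1
Edge 2: R (sign -) -> bounds (0, 1), value = 1/2
Edge 3: B (sign +) -> bounds (1/2, 1), value = 3/4
Edge 4: B (sign +) -> bounds (3/4, 1), value = 7/8
Edge 5: R (sign -) -> bounds (3/4, 7/8), value = 13/16
Game value = 13/16

13/16


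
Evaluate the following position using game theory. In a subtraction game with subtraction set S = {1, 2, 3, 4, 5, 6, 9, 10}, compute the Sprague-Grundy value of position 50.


The subtraction set is S = {1, 2, 3, 4, 5, 6, 9, 10}.
G(k) = mex{ G(k - s) : s in S, s <= k }. We compute iteratively: G(0) = 0.
G(1) = mex({0}) = 1
G(2) = mex({0, 1}) = 2
G(3) = mex({0, 1, 2}) = 3
G(4) = mex({0, 1, 2, 3}) = 4
G(5) = mex({0, 1, 2, 3, 4}) = 5
G(6) = mex({0, 1, 2, 3, 4, 5}) = 6
G(7) = mex({1, 2, 3, 4, 5, 6}) = 0
G(8) = mex({0, 2, 3, 4, 5, 6}) = 1
G(9) = mex({0, 1, 3, 4, 5, 6}) = 2
G(10) = mex({0, 1, 2, 4, 5, 6}) = 3
G(11) = mex({0, 1, 2, 3, 5, 6}) = 4
G(12) = mex({0, 1, 2, 3, 4, 6}) = 5
G(13) = mex({0, 1, 2, 3, 4, 5}) = 6
G(14) = mex({1, 2, 3, 4, 5, 6}) = 0
G(15) = mex({0, 2, 3, 4, 5, 6}) = 1
G(16) = mex({0, 1, 3, 4, 5, 6}) = 2
Observe that G(7)..G(16) = 0, 1, 2, 3, 4, 5, 6, 0, 1, 2 repeats G(0)..G(9) = 0, 1, 2, 3, 4, 5, 6, 0, 1, 2.
For k >= max(S) = 10, G(k) is determined by the previous 10 values G(k-10)..G(k-1); a window of 10 consecutive values has recurred shifted by 7, so by induction G(k + 7) = G(k) for all k >= 0: the sequence is periodic from the start with period 7.
One period: G(0..6) = 0, 1, 2, 3, 4, 5, 6.
50 mod 7 = 1, so G(50) = G(1) = 1.

1


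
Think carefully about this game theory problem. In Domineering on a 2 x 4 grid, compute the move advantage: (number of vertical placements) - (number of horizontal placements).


Board is 2 x 4 (rows x cols).
Left (vertical) placements: (rows-1) * cols = 1 * 4 = 4
Right (horizontal) placements: rows * (cols-1) = 2 * 3 = 6
Advantage = Left - Right = 4 - 6 = -2

-2


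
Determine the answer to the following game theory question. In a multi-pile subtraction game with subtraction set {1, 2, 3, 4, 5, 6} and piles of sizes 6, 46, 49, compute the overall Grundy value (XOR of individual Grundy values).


Subtraction set: {1, 2, 3, 4, 5, 6}
For this subtraction set, G(n) = n mod 7 (period = max + 1 = 7).
Pile 1 (size 6): G(6) = 6 mod 7 = 6
Pile 2 (size 46): G(46) = 46 mod 7 = 4
Pile 3 (size 49): G(49) = 49 mod 7 = 0
Total Grundy value = XOR of all: 6 XOR 4 XOR 0 = 2

2


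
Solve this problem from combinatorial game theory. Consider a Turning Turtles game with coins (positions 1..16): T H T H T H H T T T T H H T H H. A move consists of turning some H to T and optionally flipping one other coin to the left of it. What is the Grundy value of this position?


Coins: T H T H T H H T T T T H H T H H
Key fact: a single head at position k behaves exactly like a Nim heap of size k (turning it to T and optionally flipping a coin at j < k corresponds to moving the heap from k to j, or to 0), and heads combine as a disjunctive sum (two heads at the same place would cancel, matching j XOR j = 0). So the Nim-value is the XOR of the 1-indexed positions of the heads.
Face-up positions (1-indexed): [2, 4, 6, 7, 12, 13, 15, 16]
XOR 0 with 2: 0 XOR 2 = 2
XOR 2 with 4: 2 XOR 4 = 6
XOR 6 with 6: 6 XOR 6 = 0
XOR 0 with 7: 0 XOR 7 = 7
XOR 7 with 12: 7 XOR 12 = 11
XOR 11 with 13: 11 XOR 13 = 6
XOR 6 with 15: 6 XOR 15 = 9
XOR 9 with 16: 9 XOR 16 = 25
Nim-value = 25

25


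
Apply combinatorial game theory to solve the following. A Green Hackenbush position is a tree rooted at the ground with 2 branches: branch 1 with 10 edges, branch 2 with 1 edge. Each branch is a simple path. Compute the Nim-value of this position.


The tree has 2 branches from the ground vertex.
In Green Hackenbush, the Nim-value of a simple path of length k is k.
Branch 1: length 10, Nim-value = 10
Branch 2: length 1, Nim-value = 1
Total Nim-value = XOR of all branch values:
0 XOR 10 = 10
10 XOR 1 = 11
Nim-value of the tree = 11

11


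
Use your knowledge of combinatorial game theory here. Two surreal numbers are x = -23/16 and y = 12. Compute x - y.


x = -23/16, y = 12
Converting to common denominator: 16
x = -23/16, y = 192/16
x - y = -23/16 - 12 = -215/16

-215/16


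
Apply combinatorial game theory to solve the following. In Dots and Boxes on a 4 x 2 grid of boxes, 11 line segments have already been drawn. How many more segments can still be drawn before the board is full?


Grid: 4 x 2 boxes, i.e. 5 rows and 3 columns of dots.
Horizontal edges: (rows + 1) * cols = 5 * 2 = 10
Vertical edges: rows * (cols + 1) = 4 * 3 = 12
Total edges: 10 + 12 = 22
Edges drawn: 11
Remaining: 22 - 11 = 11

11


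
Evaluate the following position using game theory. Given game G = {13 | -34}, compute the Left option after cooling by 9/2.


Original game: {13 | -34} (a switch {a | b} with a > b).
Cooling by t (for t below the temperature (a - b)/2 = 47/2) taxes each move by t: {a | b} cooled by t is {a - t | b + t}.
Cooling amount: t = 9/2
Cooled Left option: 13 - 9/2 = 17/2
Cooled Right option: -34 + 9/2 = -59/2
Cooled game: {17/2 | -59/2}
Left option = 17/2

17/2


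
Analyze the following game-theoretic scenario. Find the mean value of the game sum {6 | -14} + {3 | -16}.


G1 = {6 | -14}, G2 = {3 | -16}
Each is a switch {a | b} with numbers a > b; its mean value is (a + b)/2, and mean value is additive over game sums: m(G1 + G2) = m(G1) + m(G2).
Mean of G1 = (6 + (-14))/2 = -8/2 = -4
Mean of G2 = (3 + (-16))/2 = -13/2 = -13/2
Mean of G1 + G2 = -4 + -13/2 = -21/2

-21/2


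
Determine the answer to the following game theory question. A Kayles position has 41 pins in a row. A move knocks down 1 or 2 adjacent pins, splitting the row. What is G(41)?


Kayles: a move removes 1 or 2 adjacent pins from a contiguous row.
Removing pins from a row of k leaves two independent rows (a, b) with a + b = k - 1 (one pin) or a + b = k - 2 (two pins); an end removal gives a = 0.
By Sprague-Grundy, G(k) = mex{ G(a) XOR G(b) } over all these splits. G(0) = 0.
G(1): splits (0,0):0^0=0 -> mex({0}) = 1
G(2): splits (0,1):0^1=1 (0,0):0^0=0 -> mex({0, 1}) = 2
G(3): splits (0,2):0^2=2 (1,1):1^1=0 (0,1):0^1=1 -> mex({0, 1, 2}) = 3
G(4): splits (0,3):0^3=3 (1,2):1^2=3 (0,2):0^2=2 (1,1):1^1=0 -> mex({0, 2, 3}) = 1
G(5): splits (0,4):0^1=1 (1,3):1^3=2 (2,2):2^2=0 (0,3):0^3=3 (1,2):1^2=3 -> mex({0, 1, 2, 3}) = 4
G(6) = mex({0, 1, 2, 4}) = 3
G(7) = mex({0, 1, 3, 4, 5}) = 2
G(8) = mex({0, 2, 3, 5, 6}) = 1
G(9) = mex({0, 1, 2, 3, 6, 7}) = 4
G(10) = mex({0, 1, 3, 4, 5, 7}) = 2
G(11) = mex({0, 1, 2, 3, 4, 5}) = 6
G(12) = mex({0, 1, 2, 3, 5, 6, 7}) = 4
G(13) = mex({0, 2, 3, 4, 6, 7}) = 1
G(14) = mex({0, 1, 4, 5, 6, 7}) = 2
G(15) = mex({0, 1, 2, 3, 4, 5, 6}) = 7
G(16) = mex({0, 2, 3, 5, 6, 7}) = 1
G(17) = mex({0, 1, 2, 3, 5, 6, 7}) = 4
G(18) = mex({0, 1, 2, 4, 5, 6}) = 3
G(19) = mex({0, 1, 3, 4, 5, 7}) = 2
G(20) = mex({0, 2, 3, 4, 5, 6, 7}) = 1
G(21) = mex({0, 1, 2, 3, 5, 6, 7}) = 4
G(22) = mex({0, 1, 2, 3, 4, 5, 7}) = 6
G(23) = mex({0, 1, 2, 3, 4, 5, 6}) = 7
G(24) = mex({0, 1, 2, 3, 5, 6, 7}) = 4
G(25) = mex({0, 2, 3, 4, 6, 7}) = 1
G(26) = mex({0, 1, 3, 4, 5, 6, 7}) = 2
G(27) = mex({0, 1, 2, 3, 4, 5, 6, 7}) = 8
G(28) = mex({0, 1, 2, 3, 4, 6, 7, 8}) = 5
G(29) = mex({0, 1, 2, 3, 5, 6, 7, 8, 9}) = 4
G(30) = mex({0, 1, 2, 3, 4, 5, 6, 9, 10}) = 7
G(31) = mex({0, 1, 3, 4, 5, 7, 10, 11}) = 2
G(32) = mex({0, 2, 3, 4, 5, 6, 7, 9, 11}) = 1
G(33) = mex({0, 1, 2, 3, 4, 5, 6, 7, 9, 12}) = 8
G(34) = mex({0, 1, 2, 3, 4, 5, 7, 8, 11, 12}) = 6
G(35) = mex({0, 1, 2, 3, 4, 5, 6, 8, 9, 10, 11}) = 7
G(36) = mex({0, 1, 2, 3, 5, 6, 7, 9, 10}) = 4
G(37) = mex({0, 2, 3, 4, 6, 7, 9, 10, 11, 12}) = 1
G(38) = mex({0, 1, 3, 4, 5, 6, 7, 9, 10, 11, 12}) = 2
G(39) = mex({0, 1, 2, 4, 5, 6, 7, 9, 10, 12, 14}) = 3
G(40) = mex({0, 2, 3, 4, 6, 7, 11, 12, 14}) = 1
G(41) = mex({0, 1, 2, 3, 5, 6, 7, 9, 10, 11, 12}) = 4
Therefore G(41) = 4.

4


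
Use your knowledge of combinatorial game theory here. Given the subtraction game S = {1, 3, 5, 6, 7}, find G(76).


The subtraction set is S = {1, 3, 5, 6, 7}.
G(k) = mex{ G(k - s) : s in S, s <= k }. We compute iteratively: G(0) = 0.
G(1) = mex({0}) = 1
G(2) = mex({1}) = 0
G(3) = mex({0}) = 1
G(4) = mex({1}) = 0
G(5) = mex({0}) = 1
G(6) = mex({0, 1}) = 2
G(7) = mex({0, 1, 2}) = 3
G(8) = mex({0, 1, 3}) = 2
G(9) = mex({0, 1, 2}) = 3
G(10) = mex({0, 1, 3}) = 2
G(11) = mex({0, 1, 2}) = 3
G(12) = mex({1, 2, 3}) = 0
G(13) = mex({0, 2, 3}) = 1
G(14) = mex({1, 2, 3}) = 0
G(15) = mex({0, 2, 3}) = 1
G(16) = mex({1, 2, 3}) = 0
G(17) = mex({0, 2, 3}) = 1
G(18) = mex({0, 1, 3}) = 2
Observe that G(12)..G(18) = 0, 1, 0, 1, 0, 1, 2 repeats G(0)..G(6) = 0, 1, 0, 1, 0, 1, 2.
For k >= max(S) = 7, G(k) is determined by the previous 7 values G(k-7)..G(k-1); a window of 7 consecutive values has recurred shifted by 12, so by induction G(k + 12) = G(k) for all k >= 0: the sequence is periodic from the start with period 12.
One period: G(0..11) = 0, 1, 0, 1, 0, 1, 2, 3, 2, 3, 2, 3.
76 mod 12 = 4, so G(76) = G(4) = 0.

0


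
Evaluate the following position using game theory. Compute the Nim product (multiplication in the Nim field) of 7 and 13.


Nim multiplication is bilinear over XOR: (u XOR v) * w = (u*w) XOR (v*w).
So we split each operand into its bit components and XOR the pairwise Nim products.
7 = 1 + 2 + 4 (as XOR of powers of 2).
13 = 1 + 4 + 8 (as XOR of powers of 2).
Using the standard Nim-product table on single bits:
  2*2 = 3,   2*4 = 8,   2*8 = 12,
  4*4 = 6,   4*8 = 11,  8*8 = 13,
and  1*x = x (identity), k*l = l*k (commutative).
Pairwise Nim products:
  1 * 1 = 1
  1 * 4 = 4
  1 * 8 = 8
  2 * 1 = 2
  2 * 4 = 8
  2 * 8 = 12
  4 * 1 = 4
  4 * 4 = 6
  4 * 8 = 11
XOR them: 1 XOR 4 XOR 8 XOR 2 XOR 8 XOR 12 XOR 4 XOR 6 XOR 11 = 2.
Result: 7 * 13 = 2 (in Nim).

2


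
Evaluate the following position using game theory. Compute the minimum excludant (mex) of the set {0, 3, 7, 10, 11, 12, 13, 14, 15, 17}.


Set = {0, 3, 7, 10, 11, 12, 13, 14, 15, 17}
0 is in the set.
1 is NOT in the set. This is the mex.
mex = 1

1


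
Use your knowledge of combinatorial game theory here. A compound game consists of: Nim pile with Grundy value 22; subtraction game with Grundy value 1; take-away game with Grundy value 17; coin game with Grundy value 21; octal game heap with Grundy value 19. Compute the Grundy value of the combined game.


By the Sprague-Grundy theorem, the Grundy value of a sum of games is the XOR of individual Grundy values.
Nim pile: Grundy value = 22. Running XOR: 0 XOR 22 = 22
subtraction game: Grundy value = 1. Running XOR: 22 XOR 1 = 23
take-away game: Grundy value = 17. Running XOR: 23 XOR 17 = 6
coin game: Grundy value = 21. Running XOR: 6 XOR 21 = 19
octal game heap: Grundy value = 19. Running XOR: 19 XOR 19 = 0
The combined Grundy value is 0.

0


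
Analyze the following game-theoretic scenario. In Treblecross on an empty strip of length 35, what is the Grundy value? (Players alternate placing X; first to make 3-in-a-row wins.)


Treblecross: place X on empty cells; 3-in-a-row wins.
Playing within two cells of an existing X lets the opponent win at once, so sensible play treats the cells i-2..i+2 around each X as dead. The player left with no safe cell loses, so this is a normal-play take-away game on strips of safe cells.
Placing X at cell i (0-indexed) of a strip of k safe cells leaves independent strips of sizes max(0, i-2) and max(0, k-i-3). Hence G(k) = mex{ G(max(0,i-2)) XOR G(max(0,k-i-3)) : 0 <= i < k }, with G(0) = 0.
G(1): splits (0,0):0^0=0 -> mex({0}) = 1
G(2): splits (0,0):0^0=0 -> mex({0}) = 1
G(3): splits (0,0):0^0=0 -> mex({0}) = 1
G(4): splits (0,1):0^1=1 (0,0):0^0=0 -> mex({0, 1}) = 2
G(5): splits (0,2):0^1=1 (0,1):0^1=1 (0,0):0^0=0 -> mex({0, 1}) = 2
G(6) = mex({1}) = 0
G(7) = mex({0, 1, 2}) = 3
G(8) = mex({0, 1, 2}) = 3
G(9) = mex({0, 2}) = 1
G(10) = mex({0, 2, 3}) = 1
G(11) = mex({0, 3}) = 1
G(12) = mex({1, 3}) = 0
G(13) = mex({0, 1, 2, 3}) = 4
G(14) = mex({0, 1, 2}) = 3
G(15) = mex({0, 1, 2}) = 3
G(16) = mex({0, 1, 2, 4}) = 3
G(17) = mex({0, 1, 3, 4}) = 2
G(18) = mex({0, 1, 3, 4}) = 2
G(19) = mex({0, 1, 3, 5}) = 2
G(20) = mex({0, 1, 2, 3, 5}) = 4
G(21) = mex({0, 1, 2, 3, 5}) = 4
G(22) = mex({1, 2, 6}) = 0
G(23) = mex({0, 1, 2, 3, 4, 6}) = 5
G(24) = mex({0, 1, 2, 3, 4}) = 5
G(25) = mex({0, 1, 3, 4, 7}) = 2
G(26) = mex({0, 1, 3, 4, 5, 7}) = 2
G(27) = mex({0, 1, 3, 5}) = 2
G(28) = mex({0, 1, 2, 5}) = 3
G(29) = mex({0, 1, 2, 4, 5, 6}) = 3
G(30) = mex({1, 2, 4, 6}) = 0
G(31) = mex({0, 1, 2, 3, 4, 6}) = 5
G(32) = mex({1, 2, 3, 4, 7}) = 0
G(33) = mex({0, 3, 7}) = 1
G(34) = mex({0, 2, 3, 5, 7}) = 1
G(35) = mex({0, 2, 3, 5, 6}) = 1
Therefore G(35) = 1.

1


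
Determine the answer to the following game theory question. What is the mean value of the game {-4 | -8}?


Game = {-4 | -8}, a switch {a | b} with numbers a > b.
Its thermograph has left wall a - t and right wall b + t, which meet at t = (a - b)/2, where both equal (a + b)/2. So the mast (mean value) is at (a + b)/2.
Mean = (-4 + (-8))/2 = -12/2 = -6

-6


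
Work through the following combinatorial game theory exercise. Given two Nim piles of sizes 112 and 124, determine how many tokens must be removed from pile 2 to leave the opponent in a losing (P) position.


Piles: 112 and 124
Current XOR: 112 XOR 124 = 12 (non-zero, so this is an N-position).
To make the XOR zero, we need to find a move that balances the piles.
For pile 2 (size 124): target = 124 XOR 12 = 112
We reduce pile 2 from 124 to 112.
Tokens removed: 124 - 112 = 12
Verification: 112 XOR 112 = 0

12


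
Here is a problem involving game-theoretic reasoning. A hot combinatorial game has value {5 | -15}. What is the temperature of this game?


The game is {5 | -15}, a switch {a | b} with numbers a > b.
Cooling {a | b} by t gives {a - t | b + t}, which stops being hot when a - t = b + t, i.e. at t = (a - b)/2. So the temperature of a switch is (a - b)/2.
Temperature = (Left option - Right option) / 2
= (5 - (-15)) / 2
= 20 / 2
= 10

10


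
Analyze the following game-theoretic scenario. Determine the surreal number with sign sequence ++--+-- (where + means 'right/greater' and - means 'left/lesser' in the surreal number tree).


Sign expansion: ++--+--
Rule: track bounds (lo, hi), initially (-inf, +inf). On '+', the current value becomes lo and we move to the simplest number in (value, hi): value + 1 if hi = +inf, otherwise the midpoint (value + hi)/2. On '-', the current value becomes hi and we move to value - 1 if lo = -inf, otherwise the midpoint (lo + value)/2.
Start at 0.
Step 1: sign = +, move right. Bounds: (0, +inf). Value = 1
Step 2: sign = +, move right. Bounds: (1, +inf). Value = 2
Step 3: sign = -, move left. Bounds: (1, 2). Value = 3/2
Step 4: sign = -, move left. Bounds: (1, 3/2). Value = 5/4
Step 5: sign = +, move right. Bounds: (5/4, 3/2). Value = 11/8
Step 6: sign = -, move left. Bounds: (5/4, 11/8). Value = 21/16
Step 7: sign = -, move left. Bounds: (5/4, 21/16). Value = 41/32
The surreal number with sign expansion ++--+-- is 41/32.

41/32


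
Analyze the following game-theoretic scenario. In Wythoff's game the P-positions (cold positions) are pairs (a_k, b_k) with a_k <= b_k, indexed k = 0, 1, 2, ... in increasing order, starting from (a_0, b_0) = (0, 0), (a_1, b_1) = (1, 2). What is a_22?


By Wythoff's theorem, a_k = floor(k * phi) and b_k = floor(k * phi^2) = a_k + k, where phi = (1 + sqrt(5))/2 is the golden ratio.
phi = (1 + sqrt(5))/2 = 1.618034
k = 22
k * phi = 22 * 1.618034 = 35.596748
a_22 = floor(k * phi) = 35

35


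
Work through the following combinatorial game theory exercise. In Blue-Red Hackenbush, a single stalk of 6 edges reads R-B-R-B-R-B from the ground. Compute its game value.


Edges (from ground): R-B-R-B-R-B
By Berlekamp's sign-expansion rule, a Blue-Red Hackenbush stalk has the value of the surreal number whose sign sequence is the edge sequence with B -> + and R -> -.
Sign sequence: -+-+-+
Trace the sign expansion in the surreal number tree, starting from 0:
Edge 1: R (sign -) -> bounds (-inf, 0), value = -1
Edge 2: B (sign +) -> bounds (-1, 0), value = -1/2
Edge 3: R (sign -) -> bounds (-1, -1/2), value = -3/4
Edge 4: B (sign +) -> bounds (-3/4, -1/2), value = -5/8
Edge 5: R (sign -) -> bounds (-3/4, -5/8), value = -11/16
Edge 6: B (sign +) -> bounds (-11/16, -5/8), value = -21/32
Game value = -21/32

-21/32


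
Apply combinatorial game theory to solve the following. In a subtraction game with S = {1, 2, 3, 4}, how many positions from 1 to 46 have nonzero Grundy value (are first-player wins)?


Subtraction set S = {1, 2, 3, 4}, so G(n) = n mod 5.
G(n) = 0 when n is a multiple of 5.
Multiples of 5 in [1, 46]: 9
N-positions (nonzero Grundy) = 46 - 9 = 37

37


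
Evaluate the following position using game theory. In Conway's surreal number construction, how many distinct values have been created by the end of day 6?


Day 0: {|} = 0 is born. Count = 1.
Day n: the number of surreal numbers born by day n is 2^(n+1) - 1.
By day 0: 2^1 - 1 = 1
By day 1: 2^2 - 1 = 3
By day 2: 2^3 - 1 = 7
By day 3: 2^4 - 1 = 15
By day 4: 2^5 - 1 = 31
By day 5: 2^6 - 1 = 63
By day 6: 2^7 - 1 = 127
By day 6: 127 surreal numbers.

127


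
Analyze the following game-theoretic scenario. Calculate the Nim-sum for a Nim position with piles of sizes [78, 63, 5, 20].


We need the XOR (exclusive or) of all pile sizes.
After XOR-ing pile 1 (size 78): 0 XOR 78 = 78
After XOR-ing pile 2 (size 63): 78 XOR 63 = 113
After XOR-ing pile 3 (size 5): 113 XOR 5 = 116
After XOR-ing pile 4 (size 20): 116 XOR 20 = 96
The Nim-value of this position is 96.

96


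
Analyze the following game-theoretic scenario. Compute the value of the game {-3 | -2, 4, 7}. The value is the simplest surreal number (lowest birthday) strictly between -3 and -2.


Left options: {-3}, max = -3
Right options: {-2, 4, 7}, min = -2
All options are numbers and max(Left) < min(Right), so by the simplicity theorem the value is the simplest (earliest-born) number strictly between -3 and -2.
No integer lies strictly between -3 and -2, so the value is the dyadic rational m/2^k in the interval with the smallest k (then m odd); search k = 1, 2, ...:
Denominator 2: -5/2 lies strictly between -3 and -2 -- found.
The simplest number in the interval is -5/2.
Game value = -5/2

-5/2


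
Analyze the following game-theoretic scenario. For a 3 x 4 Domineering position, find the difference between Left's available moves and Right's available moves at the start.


Board is 3 x 4 (rows x cols).
Left (vertical) placements: (rows-1) * cols = 2 * 4 = 8
Right (horizontal) placements: rows * (cols-1) = 3 * 3 = 9
Advantage = Left - Right = 8 - 9 = -1

-1


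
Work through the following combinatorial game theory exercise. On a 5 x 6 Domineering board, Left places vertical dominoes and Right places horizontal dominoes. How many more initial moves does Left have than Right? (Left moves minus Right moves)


Board is 5 x 6 (rows x cols).
Left (vertical) placements: (rows-1) * cols = 4 * 6 = 24
Right (horizontal) placements: rows * (cols-1) = 5 * 5 = 25
Advantage = Left - Right = 24 - 25 = -1

-1


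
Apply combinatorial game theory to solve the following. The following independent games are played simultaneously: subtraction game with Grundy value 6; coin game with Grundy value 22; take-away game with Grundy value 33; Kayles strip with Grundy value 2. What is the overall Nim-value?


By the Sprague-Grundy theorem, the Grundy value of a sum of games is the XOR of individual Grundy values.
subtraction game: Grundy value = 6. Running XOR: 0 XOR 6 = 6
coin game: Grundy value = 22. Running XOR: 6 XOR 22 = 16
take-away game: Grundy value = 33. Running XOR: 16 XOR 33 = 49
Kayles strip: Grundy value = 2. Running XOR: 49 XOR 2 = 51
The combined Grundy value is 51.

51


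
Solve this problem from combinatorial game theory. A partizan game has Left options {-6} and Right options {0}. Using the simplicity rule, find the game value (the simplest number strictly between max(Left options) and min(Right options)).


Left options: {-6}, max = -6
Right options: {0}, min = 0
All options are numbers and max(Left) < min(Right), so by the simplicity theorem the value is the simplest (earliest-born) number strictly between -6 and 0.
Integers -5 through -1 all lie strictly between -6 and 0.
Among integers, the simplest (lowest birthday = smallest |n|; 0 is born on day 0, +-n on day n) is -1.
No non-integer in the interval can be simpler: if x is a non-integer in the interval, then floor(x) or ceil(x) also lies in the interval (the interval contains an integer), and both are proper prefixes of x's sign expansion, i.e. born earlier. So the game value is -1.
Game value = -1

-1


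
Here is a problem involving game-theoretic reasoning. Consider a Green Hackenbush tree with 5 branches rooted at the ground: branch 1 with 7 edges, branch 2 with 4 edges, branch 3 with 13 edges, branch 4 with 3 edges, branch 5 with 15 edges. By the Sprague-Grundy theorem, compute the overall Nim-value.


The tree has 5 branches from the ground vertex.
In Green Hackenbush, the Nim-value of a simple path of length k is k.
Branch 1: length 7, Nim-value = 7
Branch 2: length 4, Nim-value = 4
Branch 3: length 13, Nim-value = 13
Branch 4: length 3, Nim-value = 3
Branch 5: length 15, Nim-value = 15
Total Nim-value = XOR of all branch values:
0 XOR 7 = 7
7 XOR 4 = 3
3 XOR 13 = 14
14 XOR 3 = 13
13 XOR 15 = 2
Nim-value of the tree = 2

2


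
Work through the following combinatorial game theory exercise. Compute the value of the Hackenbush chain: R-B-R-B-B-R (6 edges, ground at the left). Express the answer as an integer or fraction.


Edges (from ground): R-B-R-B-B-R
By Berlekamp's sign-expansion rule, a Blue-Red Hackenbush stalk has the value of the surreal number whose sign sequence is the edge sequence with B -> + and R -> -.
Sign sequence: -+-++-
Trace the sign expansion in the surreal number tree, starting from 0:
Edge 1: R (sign -) -> bounds (-inf, 0), value = -1
Edge 2: B (sign +) -> bounds (-1, 0), value = -1/2
Edge 3: R (sign -) -> bounds (-1, -1/2), value = -3/4
Edge 4: B (sign +) -> bounds (-3/4, -1/2), value = -5/8
Edge 5: B (sign +) -> bounds (-5/8, -1/2), value = -9/16
Edge 6: R (sign -) -> bounds (-5/8, -9/16), value = -19/32
Game value = -19/32

-19/32


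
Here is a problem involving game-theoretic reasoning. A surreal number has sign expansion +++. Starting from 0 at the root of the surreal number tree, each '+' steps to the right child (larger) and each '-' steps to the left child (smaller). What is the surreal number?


Sign expansion: +++
Rule: track bounds (lo, hi), initially (-inf, +inf). On '+', the current value becomes lo and we move to the simplest number in (value, hi): value + 1 if hi = +inf, otherwise the midpoint (value + hi)/2. On '-', the current value becomes hi and we move to value - 1 if lo = -inf, otherwise the midpoint (lo + value)/2.
Start at 0.
Step 1: sign = +, move right. Bounds: (0, +inf). Value = 1
Step 2: sign = +, move right. Bounds: (1, +inf). Value = 2
Step 3: sign = +, move right. Bounds: (2, +inf). Value = 3
The surreal number with sign expansion +++ is 3.

3


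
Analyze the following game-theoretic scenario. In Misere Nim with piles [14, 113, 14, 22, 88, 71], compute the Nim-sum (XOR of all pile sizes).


We need the XOR (exclusive or) of all pile sizes.
After XOR-ing pile 1 (size 14): 0 XOR 14 = 14
After XOR-ing pile 2 (size 113): 14 XOR 113 = 127
After XOR-ing pile 3 (size 14): 127 XOR 14 = 113
After XOR-ing pile 4 (size 22): 113 XOR 22 = 103
After XOR-ing pile 5 (size 88): 103 XOR 88 = 63
After XOR-ing pile 6 (size 71): 63 XOR 71 = 120
The Nim-value of this position is 120.

120


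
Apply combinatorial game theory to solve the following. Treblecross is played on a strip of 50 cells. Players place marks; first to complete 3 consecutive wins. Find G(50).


Treblecross: place X on empty cells; 3-in-a-row wins.
Playing within two cells of an existing X lets the opponent win at once, so sensible play treats the cells i-2..i+2 around each X as dead. The player left with no safe cell loses, so this is a normal-play take-away game on strips of safe cells.
Placing X at cell i (0-indexed) of a strip of k safe cells leaves independent strips of sizes max(0, i-2) and max(0, k-i-3). Hence G(k) = mex{ G(max(0,i-2)) XOR G(max(0,k-i-3)) : 0 <= i < k }, with G(0) = 0.
G(1): splits (0,0):0^0=0 -> mex({0}) = 1
G(2): splits (0,0):0^0=0 -> mex({0}) = 1
G(3): splits (0,0):0^0=0 -> mex({0}) = 1
G(4): splits (0,1):0^1=1 (0,0):0^0=0 -> mex({0, 1}) = 2
G(5): splits (0,2):0^1=1 (0,1):0^1=1 (0,0):0^0=0 -> mex({0, 1}) = 2
G(6) = mex({1}) = 0
G(7) = mex({0, 1, 2}) = 3
G(8) = mex({0, 1, 2}) = 3
G(9) = mex({0, 2}) = 1
G(10) = mex({0, 2, 3}) = 1
G(11) = mex({0, 3}) = 1
G(12) = mex({1, 3}) = 0
G(13) = mex({0, 1, 2, 3}) = 4
G(14) = mex({0, 1, 2}) = 3
G(15) = mex({0, 1, 2}) = 3
G(16) = mex({0, 1, 2, 4}) = 3
G(17) = mex({0, 1, 3, 4}) = 2
G(18) = mex({0, 1, 3, 4}) = 2
G(19) = mex({0, 1, 3, 5}) = 2
G(20) = mex({0, 1, 2, 3, 5}) = 4
G(21) = mex({0, 1, 2, 3, 5}) = 4
G(22) = mex({1, 2, 6}) = 0
G(23) = mex({0, 1, 2, 3, 4, 6}) = 5
G(24) = mex({0, 1, 2, 3, 4}) = 5
G(25) = mex({0, 1, 3, 4, 7}) = 2
G(26) = mex({0, 1, 3, 4, 5, 7}) = 2
G(27) = mex({0, 1, 3, 5}) = 2
G(28) = mex({0, 1, 2, 5}) = 3
G(29) = mex({0, 1, 2, 4, 5, 6}) = 3
G(30) = mex({1, 2, 4, 6}) = 0
G(31) = mex({0, 1, 2, 3, 4, 6}) = 5
G(32) = mex({1, 2, 3, 4, 7}) = 0
G(33) = mex({0, 3, 7}) = 1
G(34) = mex({0, 2, 3, 5, 7}) = 1
G(35) = mex({0, 2, 3, 5, 6}) = 1
G(36) = mex({0, 1, 2, 5, 6}) = 3
G(37) = mex({0, 1, 2, 4, 5, 6}) = 3
G(38) = mex({0, 1, 2, 4}) = 3
G(39) = mex({0, 1, 2, 3, 4, 7}) = 5
G(40) = mex({0, 1, 2, 3, 4, 5, 7}) = 6
G(41) = mex({0, 1, 2, 3, 5, 7}) = 4
G(42) = mex({0, 1, 2, 3, 5, 6, 7}) = 4
G(43) = mex({0, 2, 3, 5, 6}) = 1
G(44) = mex({1, 2, 3, 4, 5, 6}) = 0
G(45) = mex({0, 1, 2, 3, 4, 6, 7}) = 5
G(46) = mex({0, 1, 2, 3, 4, 7}) = 5
G(47) = mex({0, 1, 2, 3, 4, 5, 7}) = 6
G(48) = mex({0, 1, 2, 3, 4, 5, 7}) = 6
G(49) = mex({0, 1, 3, 4, 5, 7}) = 2
G(50) = mex({0, 1, 2, 3, 4, 5, 6}) = 7
Therefore G(50) = 7.

7
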